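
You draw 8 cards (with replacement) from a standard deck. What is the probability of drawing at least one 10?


P(not a 10) = 48/52 = 12/13
P(none in 8 draws) = (12/13)^8 = 429981696/815730721
P(≥1 10) = 1 - 429981696/815730721 = 385749025/815730721

P = 385749025/815730721 ≈ 47.29%


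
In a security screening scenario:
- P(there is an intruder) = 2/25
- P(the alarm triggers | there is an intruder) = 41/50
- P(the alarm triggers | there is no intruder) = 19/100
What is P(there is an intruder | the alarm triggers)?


Using Bayes' theorem:
P(A|B) = P(B|A)·P(A) / P(B)

P(the alarm triggers) = 41/50 × 2/25 + 19/100 × 23/25
= 41/625 + 437/2500 = 601/2500

P(there is an intruder|the alarm triggers) = (41/625) / (601/2500) = 164/601

P(there is an intruder|the alarm triggers) = 164/601 ≈ 27.29%


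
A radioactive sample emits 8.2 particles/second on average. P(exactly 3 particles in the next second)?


Poisson(λ=8.2): P(X=3) = e^(-λ)×λ^k/k!
= e^(-8.2) × 8.2^3 / 3!
≈ 0.00027465357 × 551.368 / 6 ≈ 0.025239

P(X=3) ≈ 0.025239 ≈ 2.52%


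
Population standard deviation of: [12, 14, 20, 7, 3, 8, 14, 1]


Mean = 79/8
  (12-79/8)²=289/64
  (14-79/8)²=1089/64
  (20-79/8)²=6561/64
  (7-79/8)²=529/64
  (3-79/8)²=3025/64
  (8-79/8)²=225/64
  (14-79/8)²=1089/64
  (1-79/8)²=5041/64
Σ(x-μ)² = 2231/8
σ² = (2231/8)/8 = 2231/64

σ = √(2231/64) ≈ 5.9042


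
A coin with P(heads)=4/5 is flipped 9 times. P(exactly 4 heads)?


Binomial: P(X=4) = C(9,4)×p^4×(1-p)^5
= 126 × 256/625 × 1/3125 = 32256/1953125

P(X=4) = 32256/1953125 ≈ 1.65%


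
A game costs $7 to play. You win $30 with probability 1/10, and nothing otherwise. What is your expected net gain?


E[gain] = (30-7)×1/10 + (-7)×9/10
= 23/10 - 63/10 = -4

Expected net gain = $-4 ≈ $-4.00


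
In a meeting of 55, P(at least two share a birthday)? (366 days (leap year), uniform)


P(all different) = Π(366-i)/366 for i=0..54
= 0.013909
P(match) = 1 - 0.013909 = 0.986091

P ≈ 0.9861 ≈ 98.61%


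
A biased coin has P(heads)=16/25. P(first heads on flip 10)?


Geometric: P(X=10) = (1-p)^(k-1)×p = (9/25)^9×16/25 = 6198727824/95367431640625

P(X=10) = 6198727824/95367431640625 ≈ 0.01%


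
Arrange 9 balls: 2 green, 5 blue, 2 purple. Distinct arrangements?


9!/(2!×5!×2!) = 756

756


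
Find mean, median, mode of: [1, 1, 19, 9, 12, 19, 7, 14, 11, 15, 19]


Sorted: [1, 1, 7, 9, 11, 12, 14, 15, 19, 19, 19]
Mean = 127/11
Median = 12
Freq: {1: 2, 19: 3, 9: 1, 12: 1, 7: 1, 14: 1, 11: 1, 15: 1}
Mode: [19]

Mean=127/11, Median=12, Mode=19


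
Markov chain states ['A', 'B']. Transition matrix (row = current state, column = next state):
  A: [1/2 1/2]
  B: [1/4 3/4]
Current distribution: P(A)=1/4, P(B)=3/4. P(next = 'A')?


P(next=A) = Σᵢ P(now=i)×P(i→A)
= 1/4×1/2 + 3/4×1/4
= 1/8 + 3/16 = 5/16

P = 5/16 ≈ 0.3125


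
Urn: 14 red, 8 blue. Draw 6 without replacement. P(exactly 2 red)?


Hypergeometric: C(14,2)×C(8,4)/C(22,6)
= 91×70/74613 = 910/10659

P(X=2) = 910/10659 ≈ 8.54%


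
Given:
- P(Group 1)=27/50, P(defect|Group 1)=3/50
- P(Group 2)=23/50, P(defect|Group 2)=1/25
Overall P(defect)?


P(B) = Σ P(B|Aᵢ)×P(Aᵢ)
  3/50×27/50 = 81/2500
  1/25×23/50 = 23/1250
Sum = 127/2500

P(defect) = 127/2500 ≈ 5.08%


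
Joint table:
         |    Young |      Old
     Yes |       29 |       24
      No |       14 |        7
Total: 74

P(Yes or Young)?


P(Yes∨Young) = P(Yes) + P(Young) - P(Yes∧Young)
= (53 + 43 - 29)/74 = 67/74

P = 67/74 ≈ 90.54%


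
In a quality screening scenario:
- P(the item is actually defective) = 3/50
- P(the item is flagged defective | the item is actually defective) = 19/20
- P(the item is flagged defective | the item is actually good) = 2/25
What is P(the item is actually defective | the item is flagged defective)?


Using Bayes' theorem:
P(A|B) = P(B|A)·P(A) / P(B)

P(the item is flagged defective) = 19/20 × 3/50 + 2/25 × 47/50
= 57/1000 + 47/625 = 661/5000

P(the item is actually defective|the item is flagged defective) = (57/1000) / (661/5000) = 285/661

P(the item is actually defective|the item is flagged defective) = 285/661 ≈ 43.12%


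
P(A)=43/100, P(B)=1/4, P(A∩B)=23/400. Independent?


P(A)×P(B) = 43/400
P(A∩B) = 23/400
Not equal → NOT independent

No, not independent


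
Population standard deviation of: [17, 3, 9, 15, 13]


Mean = 57/5
  (17-57/5)²=784/25
  (3-57/5)²=1764/25
  (9-57/5)²=144/25
  (15-57/5)²=324/25
  (13-57/5)²=64/25
Σ(x-μ)² = 616/5
σ² = (616/5)/5 = 616/25

σ = √(616/25) ≈ 4.9639


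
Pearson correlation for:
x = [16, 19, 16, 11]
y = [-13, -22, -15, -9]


n=4, Σx=62, Σy=-59, Σxy=-965, Σx²=994, Σy²=959
r = (4×(-965) - 62×(-59))/√((4×994 - 62²)(4×959 - (-59)²))
= -202/√(132×355) = -202/√46860 ≈ -202/216.4717 ≈ -0.9331

r ≈ -0.9331


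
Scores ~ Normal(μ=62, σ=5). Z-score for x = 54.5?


z = (x - μ)/σ = (54.5 - 62)/5 = -1.5

z = -1.5


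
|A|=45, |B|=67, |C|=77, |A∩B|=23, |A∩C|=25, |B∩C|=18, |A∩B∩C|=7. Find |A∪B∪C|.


|A∪B∪C| = 45+67+77-23-25-18+7 = 130

|A∪B∪C| = 130


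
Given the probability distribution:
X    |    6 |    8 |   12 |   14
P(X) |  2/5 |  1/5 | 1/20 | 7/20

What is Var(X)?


E[X] = 19/2
E[X²] = 103
Var(X) = E[X²] - (E[X])² = 103 - 361/4 = 51/4

Var(X) = 51/4 ≈ 12.7500


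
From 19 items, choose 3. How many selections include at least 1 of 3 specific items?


Complement: C(19,3) - C(16,3) = 969 - 560 = 409

409


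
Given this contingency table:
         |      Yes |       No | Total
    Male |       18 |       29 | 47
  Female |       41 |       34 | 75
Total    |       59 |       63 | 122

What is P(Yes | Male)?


P(Yes | Male) = 18/(18+29) = 18/47

P(Yes|Male) = 18/47 ≈ 38.30%


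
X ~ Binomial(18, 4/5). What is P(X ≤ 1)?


P(X ≤ 1) = Σ P(X=i) for i=0..1
P(X=0) = 1/3814697265625
P(X=1) = 72/3814697265625
Sum = 73/3814697265625

P(X ≤ 1) = 73/3814697265625 ≈ 0.00%


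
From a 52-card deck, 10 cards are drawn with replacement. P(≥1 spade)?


P(not a spade) = 39/52 = 3/4
P(none in 10 draws) = (3/4)^10 = 59049/1048576
P(≥1 spade) = 1 - 59049/1048576 = 989527/1048576

P = 989527/1048576 ≈ 94.37%


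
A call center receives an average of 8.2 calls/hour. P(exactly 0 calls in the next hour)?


Poisson(λ=8.2): P(X=0) = e^(-λ)×λ^k/k!
= e^(-8.2) × 8.2^0 / 0!
≈ 0.00027465357 × 1 / 1 ≈ 0.000275

P(X=0) ≈ 0.000275 ≈ 0.03%


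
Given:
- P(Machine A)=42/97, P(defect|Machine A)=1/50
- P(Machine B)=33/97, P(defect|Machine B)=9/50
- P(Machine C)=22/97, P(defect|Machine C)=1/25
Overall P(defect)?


P(B) = Σ P(B|Aᵢ)×P(Aᵢ)
  1/50×42/97 = 21/2425
  9/50×33/97 = 297/4850
  1/25×22/97 = 22/2425
Sum = 383/4850

P(defect) = 383/4850 ≈ 7.90%


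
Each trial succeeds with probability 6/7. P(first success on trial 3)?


Geometric: P(X=3) = (1-p)^(k-1)×p = (1/7)^2×6/7 = 6/343

P(X=3) = 6/343 ≈ 1.75%


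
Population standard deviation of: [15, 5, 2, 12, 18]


Mean = 52/5
  (15-52/5)²=529/25
  (5-52/5)²=729/25
  (2-52/5)²=1764/25
  (12-52/5)²=64/25
  (18-52/5)²=1444/25
Σ(x-μ)² = 906/5
σ² = (906/5)/5 = 906/25

σ = √(906/25) ≈ 6.0200


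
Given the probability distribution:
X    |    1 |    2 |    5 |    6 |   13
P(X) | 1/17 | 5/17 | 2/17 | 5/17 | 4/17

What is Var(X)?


E[X] = 103/17
E[X²] = 927/17
Var(X) = E[X²] - (E[X])² = 927/17 - 10609/289 = 5150/289

Var(X) = 5150/289 ≈ 17.8201


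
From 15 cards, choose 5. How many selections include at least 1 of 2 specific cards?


Complement: C(15,5) - C(13,5) = 3003 - 1287 = 1716

1716


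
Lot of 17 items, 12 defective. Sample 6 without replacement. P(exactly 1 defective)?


Hypergeometric: C(12,1)×C(5,5)/C(17,6)
= 12×1/12376 = 3/3094

P(X=1) = 3/3094 ≈ 0.10%


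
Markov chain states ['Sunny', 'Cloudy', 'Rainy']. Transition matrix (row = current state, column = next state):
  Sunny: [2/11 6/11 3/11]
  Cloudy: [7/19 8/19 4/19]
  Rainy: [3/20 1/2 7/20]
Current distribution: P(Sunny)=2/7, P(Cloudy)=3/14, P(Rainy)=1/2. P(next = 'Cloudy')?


P(next=Cloudy) = Σᵢ P(now=i)×P(i→Cloudy)
= 2/7×6/11 + 3/14×8/19 + 1/2×1/2
= 12/77 + 12/133 + 1/4 = 2903/5852

P = 2903/5852 ≈ 0.4961


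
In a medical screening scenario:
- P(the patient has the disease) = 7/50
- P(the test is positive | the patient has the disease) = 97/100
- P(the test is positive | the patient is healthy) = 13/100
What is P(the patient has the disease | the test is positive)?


Using Bayes' theorem:
P(A|B) = P(B|A)·P(A) / P(B)

P(the test is positive) = 97/100 × 7/50 + 13/100 × 43/50
= 679/5000 + 559/5000 = 619/2500

P(the patient has the disease|the test is positive) = (679/5000) / (619/2500) = 679/1238

P(the patient has the disease|the test is positive) = 679/1238 ≈ 54.85%


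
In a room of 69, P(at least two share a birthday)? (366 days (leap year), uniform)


P(all different) = Π(366-i)/366 for i=0..68
= 0.001057
P(match) = 1 - 0.001057 = 0.998943

P ≈ 0.9989 ≈ 99.89%


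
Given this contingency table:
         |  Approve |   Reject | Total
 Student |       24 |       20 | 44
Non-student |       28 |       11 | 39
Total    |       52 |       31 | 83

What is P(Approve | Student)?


P(Approve | Student) = 24/(24+20) = 24/44 = 6/11

P(Approve|Student) = 6/11 ≈ 54.55%


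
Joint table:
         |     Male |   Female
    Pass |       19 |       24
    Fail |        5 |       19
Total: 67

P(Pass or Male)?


P(Pass∨Male) = P(Pass) + P(Male) - P(Pass∧Male)
= (43 + 24 - 19)/67 = 48/67

P = 48/67 ≈ 71.64%


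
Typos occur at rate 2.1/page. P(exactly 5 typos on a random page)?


Poisson(λ=2.1): P(X=5) = e^(-λ)×λ^k/k!
= e^(-2.1) × 2.1^5 / 5!
≈ 0.1224564283 × 40.84101 / 120 ≈ 0.041677

P(X=5) ≈ 0.041677 ≈ 4.17%


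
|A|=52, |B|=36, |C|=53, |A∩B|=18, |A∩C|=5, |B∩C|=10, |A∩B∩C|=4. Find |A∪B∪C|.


|A∪B∪C| = 52+36+53-18-5-10+4 = 112

|A∪B∪C| = 112


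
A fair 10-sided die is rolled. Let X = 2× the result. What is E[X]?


E[die] = (1+10)/2 = 11/2
E[X] = 2 × 11/2 = 11

E[X] = 11


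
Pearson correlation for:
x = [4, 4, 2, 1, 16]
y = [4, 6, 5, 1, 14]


n=5, Σx=27, Σy=30, Σxy=275, Σx²=293, Σy²=274
r = (5×275 - 27×30)/√((5×293 - 27²)(5×274 - 30²))
= 565/√(736×470) = 565/√345920 ≈ 565/588.1496 ≈ 0.9606

r ≈ 0.9606


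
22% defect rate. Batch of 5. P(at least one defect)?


P(all good) = (39/50)^5 = 90224199/312500000
P(≥1 defect) = 222275801/312500000

P = 222275801/312500000 ≈ 71.13%


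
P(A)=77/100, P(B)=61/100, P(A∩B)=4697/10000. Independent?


P(A)×P(B) = 4697/10000
P(A∩B) = 4697/10000
Equal ✓ → Independent

Yes, independent


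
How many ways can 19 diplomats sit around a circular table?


Circular arrangements of 19 distinct objects: fix one position to break rotational symmetry.
(n-1)! = 18! = 6402373705728000

6402373705728000


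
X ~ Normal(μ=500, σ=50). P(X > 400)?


z = (400-500)/50 = -2.0
P(X > 400) = 1 - P(Z ≤ -2.0) = 1 - 0.0228 = 0.9772

P(X > 400) ≈ 0.9772


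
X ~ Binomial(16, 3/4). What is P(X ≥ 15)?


P(X ≥ 15) = Σ P(X=i) for i=15..16
P(X=15) = 14348907/268435456
P(X=16) = 43046721/4294967296
Sum = 272629233/4294967296

P(X ≥ 15) = 272629233/4294967296 ≈ 6.35%


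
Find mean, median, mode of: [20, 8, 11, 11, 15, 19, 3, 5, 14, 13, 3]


Sorted: [3, 3, 5, 8, 11, 11, 13, 14, 15, 19, 20]
Mean = 122/11
Median = 11
Freq: {20: 1, 8: 1, 11: 2, 15: 1, 19: 1, 3: 2, 5: 1, 14: 1, 13: 1}
Mode: [3, 11]

Mean=122/11, Median=11, Mode=[3, 11]


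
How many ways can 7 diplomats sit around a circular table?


Circular arrangements of 7 distinct objects: fix one position to break rotational symmetry.
(n-1)! = 6! = 720

720


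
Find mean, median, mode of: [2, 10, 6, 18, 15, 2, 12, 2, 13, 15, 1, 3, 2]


Sorted: [1, 2, 2, 2, 2, 3, 6, 10, 12, 13, 15, 15, 18]
Mean = 101/13
Median = 6
Freq: {2: 4, 10: 1, 6: 1, 18: 1, 15: 2, 12: 1, 13: 1, 1: 1, 3: 1}
Mode: [2]

Mean=101/13, Median=6, Mode=2


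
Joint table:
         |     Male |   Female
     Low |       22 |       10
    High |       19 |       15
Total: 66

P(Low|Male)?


P(Low|Male) = 22/(22+19) = 22/41

P = 22/41 ≈ 53.66%


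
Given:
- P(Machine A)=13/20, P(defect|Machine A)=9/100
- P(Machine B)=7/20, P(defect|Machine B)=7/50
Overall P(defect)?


P(B) = Σ P(B|Aᵢ)×P(Aᵢ)
  9/100×13/20 = 117/2000
  7/50×7/20 = 49/1000
Sum = 43/400

P(defect) = 43/400 ≈ 10.75%


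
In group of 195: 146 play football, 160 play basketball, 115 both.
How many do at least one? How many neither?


|A∪B| = 146+160-115 = 191
Neither = 195-191 = 4

At least one: 191; Neither: 4


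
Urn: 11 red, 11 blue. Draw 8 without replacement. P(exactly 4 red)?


Hypergeometric: C(11,4)×C(11,4)/C(22,8)
= 330×330/319770 = 110/323

P(X=4) = 110/323 ≈ 34.06%


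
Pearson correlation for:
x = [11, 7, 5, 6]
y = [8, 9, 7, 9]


n=4, Σx=29, Σy=33, Σxy=240, Σx²=231, Σy²=275
r = (4×240 - 29×33)/√((4×231 - 29²)(4×275 - 33²))
= 3/√(83×11) = 3/√913 ≈ 3/30.2159 ≈ 0.0993

r ≈ 0.0993


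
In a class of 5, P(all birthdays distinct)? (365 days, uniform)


P(all different) = Π(365-i)/365 for i=0..4
= (365/365)×(364/365)×...×(361/365)
= 0.972864

P ≈ 0.9729 ≈ 97.29%


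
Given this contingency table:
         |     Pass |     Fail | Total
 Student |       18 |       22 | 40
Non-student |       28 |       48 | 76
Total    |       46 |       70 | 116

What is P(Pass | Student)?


P(Pass | Student) = 18/(18+22) = 18/40 = 9/20

P(Pass|Student) = 9/20 ≈ 45.00%


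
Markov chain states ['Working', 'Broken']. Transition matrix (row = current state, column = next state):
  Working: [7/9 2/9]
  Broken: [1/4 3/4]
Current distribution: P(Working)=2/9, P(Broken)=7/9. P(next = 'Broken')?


P(next=Broken) = Σᵢ P(now=i)×P(i→Broken)
= 2/9×2/9 + 7/9×3/4
= 4/81 + 7/12 = 205/324

P = 205/324 ≈ 0.6327


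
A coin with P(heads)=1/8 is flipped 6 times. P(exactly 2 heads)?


Binomial: P(X=2) = C(6,2)×p^2×(1-p)^4
= 15 × 1/64 × 2401/4096 = 36015/262144

P(X=2) = 36015/262144 ≈ 13.74%


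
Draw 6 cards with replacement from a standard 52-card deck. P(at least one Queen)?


P(not a Queen) = 48/52 = 12/13
P(none in 6 draws) = (12/13)^6 = 2985984/4826809
P(≥1 Queen) = 1 - 2985984/4826809 = 1840825/4826809

P = 1840825/4826809 ≈ 38.14%


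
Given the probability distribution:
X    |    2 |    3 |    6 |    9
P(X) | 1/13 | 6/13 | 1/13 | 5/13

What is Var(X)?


E[X] = 71/13
E[X²] = 499/13
Var(X) = E[X²] - (E[X])² = 499/13 - 5041/169 = 1446/169

Var(X) = 1446/169 ≈ 8.5562


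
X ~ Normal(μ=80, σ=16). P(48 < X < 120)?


z₁=(48-80)/16=-2.0, z₂=(120-80)/16=2.5
P = Φ(2.5) - Φ(-2.0) = 0.993790 - 0.022750 = 0.971040 ≈ 0.9710

P(48 < X < 120) ≈ 0.9710


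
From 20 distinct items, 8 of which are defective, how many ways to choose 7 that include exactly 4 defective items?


Choose 4 of the 8 defective items and 3 of the other 12 items:
C(8,4)×C(12,3) = 70×220 = 15400

15400


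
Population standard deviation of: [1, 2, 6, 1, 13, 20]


Mean = 43/6
  (1-43/6)²=1369/36
  (2-43/6)²=961/36
  (6-43/6)²=49/36
  (1-43/6)²=1369/36
  (13-43/6)²=1225/36
  (20-43/6)²=5929/36
Σ(x-μ)² = 1817/6
σ² = (1817/6)/6 = 1817/36

σ = √(1817/36) ≈ 7.1044


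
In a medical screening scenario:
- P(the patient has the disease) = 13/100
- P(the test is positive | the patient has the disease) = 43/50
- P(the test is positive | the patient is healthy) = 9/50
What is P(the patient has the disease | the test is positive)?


Using Bayes' theorem:
P(A|B) = P(B|A)·P(A) / P(B)

P(the test is positive) = 43/50 × 13/100 + 9/50 × 87/100
= 559/5000 + 783/5000 = 671/2500

P(the patient has the disease|the test is positive) = (559/5000) / (671/2500) = 559/1342

P(the patient has the disease|the test is positive) = 559/1342 ≈ 41.65%


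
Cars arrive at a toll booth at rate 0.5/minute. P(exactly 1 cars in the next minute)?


Poisson(λ=0.5): P(X=1) = e^(-λ)×λ^k/k!
= e^(-0.5) × 0.5^1 / 1!
≈ 0.6065306597 × 0.5 / 1 ≈ 0.303265

P(X=1) ≈ 0.303265 ≈ 30.33%


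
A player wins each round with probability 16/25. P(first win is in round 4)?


Geometric: P(X=4) = (1-p)^(k-1)×p = (9/25)^3×16/25 = 11664/390625

P(X=4) = 11664/390625 ≈ 2.99%


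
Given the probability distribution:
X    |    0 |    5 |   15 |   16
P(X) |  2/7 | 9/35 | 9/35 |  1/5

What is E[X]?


E[X] = Σ x·P(X=x)
= (0)×(2/7) + (5)×(9/35) + (15)×(9/35) + (16)×(1/5)
= 292/35

E[X] = 292/35


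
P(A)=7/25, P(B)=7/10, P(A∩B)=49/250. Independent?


P(A)×P(B) = 49/250
P(A∩B) = 49/250
Equal ✓ → Independent

Yes, independent


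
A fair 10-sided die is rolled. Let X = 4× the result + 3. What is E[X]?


E[die] = (1+10)/2 = 11/2
E[X] = 4×11/2 + 3 = 25

E[X] = 25


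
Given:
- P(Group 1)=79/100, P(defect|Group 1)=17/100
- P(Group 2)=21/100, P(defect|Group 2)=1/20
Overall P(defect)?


P(B) = Σ P(B|Aᵢ)×P(Aᵢ)
  17/100×79/100 = 1343/10000
  1/20×21/100 = 21/2000
Sum = 181/1250

P(defect) = 181/1250 ≈ 14.48%


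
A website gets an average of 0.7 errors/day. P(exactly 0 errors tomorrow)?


Poisson(λ=0.7): P(X=0) = e^(-λ)×λ^k/k!
= e^(-0.7) × 0.7^0 / 0!
≈ 0.4965853038 × 1 / 1 ≈ 0.496585

P(X=0) ≈ 0.496585 ≈ 49.66%


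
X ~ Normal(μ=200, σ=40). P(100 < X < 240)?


z₁=(100-200)/40=-2.5, z₂=(240-200)/40=1.0
P = Φ(1.0) - Φ(-2.5) = 0.841345 - 0.006210 = 0.835135 ≈ 0.8351

P(100 < X < 240) ≈ 0.8351


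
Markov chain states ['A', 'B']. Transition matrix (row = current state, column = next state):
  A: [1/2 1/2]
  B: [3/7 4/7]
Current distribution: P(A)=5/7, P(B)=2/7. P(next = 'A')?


P(next=A) = Σᵢ P(now=i)×P(i→A)
= 5/7×1/2 + 2/7×3/7
= 5/14 + 6/49 = 47/98

P = 47/98 ≈ 0.4796


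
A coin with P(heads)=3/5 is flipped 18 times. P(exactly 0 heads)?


Binomial: P(X=0) = C(18,0)×p^0×(1-p)^18
= 1 × 1 × 262144/3814697265625 = 262144/3814697265625

P(X=0) = 262144/3814697265625 ≈ 0.00%


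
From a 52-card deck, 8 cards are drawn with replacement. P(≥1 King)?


P(not a King) = 48/52 = 12/13
P(none in 8 draws) = (12/13)^8 = 429981696/815730721
P(≥1 King) = 1 - 429981696/815730721 = 385749025/815730721

P = 385749025/815730721 ≈ 47.29%


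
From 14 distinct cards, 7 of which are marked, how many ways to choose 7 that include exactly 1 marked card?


Choose 1 of the 7 marked cards and 6 of the other 7 cards:
C(7,1)×C(7,6) = 7×7 = 49

49


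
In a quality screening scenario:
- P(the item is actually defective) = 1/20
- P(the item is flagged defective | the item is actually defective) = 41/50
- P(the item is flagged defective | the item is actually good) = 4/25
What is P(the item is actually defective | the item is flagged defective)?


Using Bayes' theorem:
P(A|B) = P(B|A)·P(A) / P(B)

P(the item is flagged defective) = 41/50 × 1/20 + 4/25 × 19/20
= 41/1000 + 19/125 = 193/1000

P(the item is actually defective|the item is flagged defective) = (41/1000) / (193/1000) = 41/193

P(the item is actually defective|the item is flagged defective) = 41/193 ≈ 21.24%


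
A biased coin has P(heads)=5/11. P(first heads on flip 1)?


Geometric: P(X=1) = (1-p)^(k-1)×p = (6/11)^0×5/11 = 5/11

P(X=1) = 5/11 ≈ 45.45%


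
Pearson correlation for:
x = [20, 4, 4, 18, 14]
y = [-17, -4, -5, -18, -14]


n=5, Σx=60, Σy=-58, Σxy=-896, Σx²=952, Σy²=850
r = (5×(-896) - 60×(-58))/√((5×952 - 60²)(5×850 - (-58)²))
= -1000/√(1160×886) = -1000/√1027760 ≈ -1000/1013.7850 ≈ -0.9864

r ≈ -0.9864


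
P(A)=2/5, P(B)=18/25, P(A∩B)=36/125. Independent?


P(A)×P(B) = 36/125
P(A∩B) = 36/125
Equal ✓ → Independent

Yes, independent


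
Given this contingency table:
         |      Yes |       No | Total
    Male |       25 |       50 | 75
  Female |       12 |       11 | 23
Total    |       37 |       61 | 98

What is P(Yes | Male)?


P(Yes | Male) = 25/(25+50) = 25/75 = 1/3

P(Yes|Male) = 1/3 ≈ 33.33%


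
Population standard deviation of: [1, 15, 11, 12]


Mean = 39/4
  (1-39/4)²=1225/16
  (15-39/4)²=441/16
  (11-39/4)²=25/16
  (12-39/4)²=81/16
Σ(x-μ)² = 443/4
σ² = (443/4)/4 = 443/16

σ = √(443/16) ≈ 5.2619


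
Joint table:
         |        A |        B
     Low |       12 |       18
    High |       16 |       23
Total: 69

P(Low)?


P(Low) = (12+18)/69 = 30/69 = 10/23

P(Low) = 10/23 ≈ 43.48%


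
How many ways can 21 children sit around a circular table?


Circular arrangements of 21 distinct objects: fix one position to break rotational symmetry.
(n-1)! = 20! = 2432902008176640000

2432902008176640000


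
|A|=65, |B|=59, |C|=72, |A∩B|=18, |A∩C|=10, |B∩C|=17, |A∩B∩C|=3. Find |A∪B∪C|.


|A∪B∪C| = 65+59+72-18-10-17+3 = 154

|A∪B∪C| = 154


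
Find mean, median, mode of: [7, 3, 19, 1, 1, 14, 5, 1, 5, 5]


Sorted: [1, 1, 1, 3, 5, 5, 5, 7, 14, 19]
Mean = 61/10
Median = 5
Freq: {7: 1, 3: 1, 19: 1, 1: 3, 14: 1, 5: 3}
Mode: [1, 5]

Mean=61/10, Median=5, Mode=[1, 5]


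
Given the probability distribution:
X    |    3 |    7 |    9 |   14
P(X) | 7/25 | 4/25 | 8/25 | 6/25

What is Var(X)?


E[X] = 41/5
E[X²] = 2083/25
Var(X) = E[X²] - (E[X])² = 2083/25 - 1681/25 = 402/25

Var(X) = 402/25 ≈ 16.0800


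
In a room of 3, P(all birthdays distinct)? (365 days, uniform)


P(all different) = Π(365-i)/365 for i=0..2
= (365/365)×(364/365)×...×(363/365)
= 0.991796

P ≈ 0.9918 ≈ 99.18%


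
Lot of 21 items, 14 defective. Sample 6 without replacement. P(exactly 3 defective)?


Hypergeometric: C(14,3)×C(7,3)/C(21,6)
= 364×35/54264 = 455/1938

P(X=3) = 455/1938 ≈ 23.48%


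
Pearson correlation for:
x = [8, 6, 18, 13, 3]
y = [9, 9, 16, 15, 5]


n=5, Σx=48, Σy=54, Σxy=624, Σx²=602, Σy²=668
r = (5×624 - 48×54)/√((5×602 - 48²)(5×668 - 54²))
= 528/√(706×424) = 528/√299344 ≈ 528/547.1234 ≈ 0.9650

r ≈ 0.9650


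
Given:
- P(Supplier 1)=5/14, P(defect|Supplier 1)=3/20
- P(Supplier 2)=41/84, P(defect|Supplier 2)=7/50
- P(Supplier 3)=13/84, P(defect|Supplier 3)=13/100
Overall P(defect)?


P(B) = Σ P(B|Aᵢ)×P(Aᵢ)
  3/20×5/14 = 3/56
  7/50×41/84 = 41/600
  13/100×13/84 = 169/8400
Sum = 1193/8400

P(defect) = 1193/8400 ≈ 14.20%


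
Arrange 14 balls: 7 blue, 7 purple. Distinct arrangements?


14!/(7!×7!) = 3432

3432


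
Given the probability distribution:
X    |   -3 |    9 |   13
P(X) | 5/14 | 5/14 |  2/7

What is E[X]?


E[X] = Σ x·P(X=x)
= (-3)×(5/14) + (9)×(5/14) + (13)×(2/7)
= 41/7

E[X] = 41/7


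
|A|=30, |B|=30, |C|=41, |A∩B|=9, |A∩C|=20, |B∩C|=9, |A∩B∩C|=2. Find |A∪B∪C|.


|A∪B∪C| = 30+30+41-9-20-9+2 = 65

|A∪B∪C| = 65


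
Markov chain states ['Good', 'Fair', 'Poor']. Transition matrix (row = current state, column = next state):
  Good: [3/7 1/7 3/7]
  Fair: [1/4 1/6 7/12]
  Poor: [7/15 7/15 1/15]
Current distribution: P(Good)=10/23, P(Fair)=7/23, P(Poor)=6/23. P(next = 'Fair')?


P(next=Fair) = Σᵢ P(now=i)×P(i→Fair)
= 10/23×1/7 + 7/23×1/6 + 6/23×7/15
= 10/161 + 7/138 + 14/115 = 1133/4830

P = 1133/4830 ≈ 0.2346


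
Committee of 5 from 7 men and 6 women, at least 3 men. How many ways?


Count by #men:
  3M,2W: C(7,3)×C(6,2)=525
  4M,1W: C(7,4)×C(6,1)=210
  5M,0W: C(7,5)×C(6,0)=21
Total = 756

756


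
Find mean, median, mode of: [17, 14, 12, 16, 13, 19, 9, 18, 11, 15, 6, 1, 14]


Sorted: [1, 6, 9, 11, 12, 13, 14, 14, 15, 16, 17, 18, 19]
Mean = 165/13
Median = 14
Freq: {17: 1, 14: 2, 12: 1, 16: 1, 13: 1, 19: 1, 9: 1, 18: 1, 11: 1, 15: 1, 6: 1, 1: 1}
Mode: [14]

Mean=165/13, Median=14, Mode=14


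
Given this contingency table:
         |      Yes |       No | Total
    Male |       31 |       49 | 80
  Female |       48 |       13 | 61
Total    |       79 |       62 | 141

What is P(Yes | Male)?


P(Yes | Male) = 31/(31+49) = 31/80

P(Yes|Male) = 31/80 ≈ 38.75%


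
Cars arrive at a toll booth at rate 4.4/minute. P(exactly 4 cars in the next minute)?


Poisson(λ=4.4): P(X=4) = e^(-λ)×λ^k/k!
= e^(-4.4) × 4.4^4 / 4!
≈ 0.0122773399 × 374.8096 / 24 ≈ 0.191736

P(X=4) ≈ 0.191736 ≈ 19.17%


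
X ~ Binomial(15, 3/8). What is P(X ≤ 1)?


P(X ≤ 1) = Σ P(X=i) for i=0..1
P(X=0) = 30517578125/35184372088832
P(X=1) = 274658203125/35184372088832
Sum = 152587890625/17592186044416

P(X ≤ 1) = 152587890625/17592186044416 ≈ 0.87%


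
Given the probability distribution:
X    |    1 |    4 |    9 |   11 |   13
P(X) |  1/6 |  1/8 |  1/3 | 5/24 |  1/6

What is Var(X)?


E[X] = 65/8
E[X²] = 1981/24
Var(X) = E[X²] - (E[X])² = 1981/24 - 4225/64 = 3173/192

Var(X) = 3173/192 ≈ 16.5260


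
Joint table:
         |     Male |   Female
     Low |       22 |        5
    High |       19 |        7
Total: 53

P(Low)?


P(Low) = (22+5)/53 = 27/53

P(Low) = 27/53 ≈ 50.94%


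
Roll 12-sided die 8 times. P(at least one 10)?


P(no 10)^8 = (11/12)^8 = 214358881/429981696
P(≥1) = 1 - 214358881/429981696 = 215622815/429981696

P = 215622815/429981696 ≈ 50.15%


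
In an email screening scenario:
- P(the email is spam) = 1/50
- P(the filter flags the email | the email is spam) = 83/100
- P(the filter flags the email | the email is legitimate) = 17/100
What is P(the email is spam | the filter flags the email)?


Using Bayes' theorem:
P(A|B) = P(B|A)·P(A) / P(B)

P(the filter flags the email) = 83/100 × 1/50 + 17/100 × 49/50
= 83/5000 + 833/5000 = 229/1250

P(the email is spam|the filter flags the email) = (83/5000) / (229/1250) = 83/916

P(the email is spam|the filter flags the email) = 83/916 ≈ 9.06%


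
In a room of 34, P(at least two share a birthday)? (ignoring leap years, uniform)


P(all different) = Π(365-i)/365 for i=0..33
= 0.204683
P(match) = 1 - 0.204683 = 0.795317

P ≈ 0.7953 ≈ 79.53%


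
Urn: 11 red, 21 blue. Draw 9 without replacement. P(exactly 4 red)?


Hypergeometric: C(11,4)×C(21,5)/C(32,9)
= 330×20349/28048800 = 223839/934960

P(X=4) = 223839/934960 ≈ 23.94%


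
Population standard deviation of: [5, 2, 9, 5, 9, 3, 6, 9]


Mean = 48/8 = 6
  (5-6)²=1
  (2-6)²=16
  (9-6)²=9
  (5-6)²=1
  (9-6)²=9
  (3-6)²=9
  (6-6)²=0
  (9-6)²=9
Σ(x-μ)² = 54
σ² = 54/8 = 27/4

σ = √(27/4) ≈ 2.5981


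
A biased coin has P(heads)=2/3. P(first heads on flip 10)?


Geometric: P(X=10) = (1-p)^(k-1)×p = (1/3)^9×2/3 = 2/59049

P(X=10) = 2/59049 ≈ 0.00%


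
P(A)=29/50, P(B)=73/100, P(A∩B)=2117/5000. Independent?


P(A)×P(B) = 2117/5000
P(A∩B) = 2117/5000
Equal ✓ → Independent

Yes, independent


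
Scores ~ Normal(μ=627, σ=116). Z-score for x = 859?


z = (x - μ)/σ = (859 - 627)/116 = 2.0

z = 2.0


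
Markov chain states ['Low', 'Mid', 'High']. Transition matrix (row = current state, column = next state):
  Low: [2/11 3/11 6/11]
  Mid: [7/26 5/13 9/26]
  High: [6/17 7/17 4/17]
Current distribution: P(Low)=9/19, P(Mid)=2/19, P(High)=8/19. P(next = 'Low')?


P(next=Low) = Σᵢ P(now=i)×P(i→Low)
= 9/19×2/11 + 2/19×7/26 + 8/19×6/17
= 18/209 + 7/247 + 48/323 = 12151/46189

P = 12151/46189 ≈ 0.2631


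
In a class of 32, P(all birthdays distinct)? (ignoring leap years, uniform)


P(all different) = Π(365-i)/365 for i=0..31
= (365/365)×(364/365)×...×(334/365)
= 0.246652

P ≈ 0.2467 ≈ 24.67%


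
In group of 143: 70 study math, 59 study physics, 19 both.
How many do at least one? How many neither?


|A∪B| = 70+59-19 = 110
Neither = 143-110 = 33

At least one: 110; Neither: 33


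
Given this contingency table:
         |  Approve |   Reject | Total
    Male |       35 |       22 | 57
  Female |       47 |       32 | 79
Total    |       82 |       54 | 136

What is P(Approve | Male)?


P(Approve | Male) = 35/(35+22) = 35/57

P(Approve|Male) = 35/57 ≈ 61.40%


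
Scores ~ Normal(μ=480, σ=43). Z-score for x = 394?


z = (x - μ)/σ = (394 - 480)/43 = -2.0

z = -2.0


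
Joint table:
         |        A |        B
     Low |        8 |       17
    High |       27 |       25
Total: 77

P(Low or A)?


P(Low∨A) = P(Low) + P(A) - P(Low∧A)
= (25 + 35 - 8)/77 = 52/77

P = 52/77 ≈ 67.53%


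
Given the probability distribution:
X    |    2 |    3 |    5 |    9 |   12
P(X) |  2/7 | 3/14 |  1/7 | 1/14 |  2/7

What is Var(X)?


E[X] = 6
E[X²] = 375/7
Var(X) = E[X²] - (E[X])² = 375/7 - 36 = 123/7

Var(X) = 123/7 ≈ 17.5714


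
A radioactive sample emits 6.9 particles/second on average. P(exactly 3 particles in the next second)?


Poisson(λ=6.9): P(X=3) = e^(-λ)×λ^k/k!
= e^(-6.9) × 6.9^3 / 3!
≈ 0.001007785429 × 328.509 / 6 ≈ 0.055178

P(X=3) ≈ 0.055178 ≈ 5.52%


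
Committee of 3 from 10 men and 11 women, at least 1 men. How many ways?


Count by #men:
  1M,2W: C(10,1)×C(11,2)=550
  2M,1W: C(10,2)×C(11,1)=495
  3M,0W: C(10,3)×C(11,0)=120
Total = 1165

1165


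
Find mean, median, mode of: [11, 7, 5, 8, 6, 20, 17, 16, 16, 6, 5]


Sorted: [5, 5, 6, 6, 7, 8, 11, 16, 16, 17, 20]
Mean = 117/11
Median = 8
Freq: {11: 1, 7: 1, 5: 2, 8: 1, 6: 2, 20: 1, 17: 1, 16: 2}
Mode: [5, 6, 16]

Mean=117/11, Median=8, Mode=[5, 6, 16]


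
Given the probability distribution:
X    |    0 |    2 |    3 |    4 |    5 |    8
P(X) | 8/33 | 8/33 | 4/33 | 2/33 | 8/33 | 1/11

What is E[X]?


E[X] = Σ x·P(X=x)
= (0)×(8/33) + (2)×(8/33) + (3)×(4/33) + (4)×(2/33) + (5)×(8/33) + (8)×(1/11)
= 100/33

E[X] = 100/33


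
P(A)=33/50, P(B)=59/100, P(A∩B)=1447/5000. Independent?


P(A)×P(B) = 1947/5000
P(A∩B) = 1447/5000
Not equal → NOT independent

No, not independent


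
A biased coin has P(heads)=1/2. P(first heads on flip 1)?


Geometric: P(X=1) = (1-p)^(k-1)×p = (1/2)^0×1/2 = 1/2

P(X=1) = 1/2 ≈ 50.00%


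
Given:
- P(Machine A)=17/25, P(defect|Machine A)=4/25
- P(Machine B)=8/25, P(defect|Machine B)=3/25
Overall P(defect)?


P(B) = Σ P(B|Aᵢ)×P(Aᵢ)
  4/25×17/25 = 68/625
  3/25×8/25 = 24/625
Sum = 92/625

P(defect) = 92/625 ≈ 14.72%


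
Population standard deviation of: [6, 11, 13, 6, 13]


Mean = 49/5
  (6-49/5)²=361/25
  (11-49/5)²=36/25
  (13-49/5)²=256/25
  (6-49/5)²=361/25
  (13-49/5)²=256/25
Σ(x-μ)² = 254/5
σ² = (254/5)/5 = 254/25

σ = √(254/25) ≈ 3.1875


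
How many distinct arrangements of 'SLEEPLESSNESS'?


Letters: 13, freq: {'S': 5, 'L': 2, 'E': 4, 'P': 1, 'N': 1}
13!/(5!×2!×4!×1!×1!) = 6227020800/5760 = 1081080

1081080


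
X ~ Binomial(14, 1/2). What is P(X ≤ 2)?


P(X ≤ 2) = Σ P(X=i) for i=0..2
P(X=0) = 1/16384
P(X=1) = 7/8192
P(X=2) = 91/16384
Sum = 53/8192

P(X ≤ 2) = 53/8192 ≈ 0.65%


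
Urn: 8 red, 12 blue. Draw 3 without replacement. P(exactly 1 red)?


Hypergeometric: C(8,1)×C(12,2)/C(20,3)
= 8×66/1140 = 44/95

P(X=1) = 44/95 ≈ 46.32%


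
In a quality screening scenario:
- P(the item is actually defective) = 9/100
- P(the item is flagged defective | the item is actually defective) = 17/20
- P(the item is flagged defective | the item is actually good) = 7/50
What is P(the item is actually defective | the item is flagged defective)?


Using Bayes' theorem:
P(A|B) = P(B|A)·P(A) / P(B)

P(the item is flagged defective) = 17/20 × 9/100 + 7/50 × 91/100
= 153/2000 + 637/5000 = 2039/10000

P(the item is actually defective|the item is flagged defective) = (153/2000) / (2039/10000) = 765/2039

P(the item is actually defective|the item is flagged defective) = 765/2039 ≈ 37.52%


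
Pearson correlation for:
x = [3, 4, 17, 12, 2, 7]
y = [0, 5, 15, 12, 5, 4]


n=6, Σx=45, Σy=41, Σxy=457, Σx²=511, Σy²=435
r = (6×457 - 45×41)/√((6×511 - 45²)(6×435 - 41²))
= 897/√(1041×929) = 897/√967089 ≈ 897/983.4068 ≈ 0.9121

r ≈ 0.9121


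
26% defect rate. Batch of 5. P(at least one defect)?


P(all good) = (37/50)^5 = 69343957/312500000
P(≥1 defect) = 243156043/312500000

P = 243156043/312500000 ≈ 77.81%


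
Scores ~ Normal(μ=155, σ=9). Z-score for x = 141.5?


z = (x - μ)/σ = (141.5 - 155)/9 = -1.5

z = -1.5


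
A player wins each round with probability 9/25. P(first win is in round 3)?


Geometric: P(X=3) = (1-p)^(k-1)×p = (16/25)^2×9/25 = 2304/15625

P(X=3) = 2304/15625 ≈ 14.75%


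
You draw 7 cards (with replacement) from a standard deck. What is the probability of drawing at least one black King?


P(not a black King) = 50/52 = 25/26
P(none in 7 draws) = (25/26)^7 = 6103515625/8031810176
P(≥1 black King) = 1 - 6103515625/8031810176 = 1928294551/8031810176

P = 1928294551/8031810176 ≈ 24.01%


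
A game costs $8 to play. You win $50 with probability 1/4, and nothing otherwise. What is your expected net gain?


E[gain] = (50-8)×1/4 + (-8)×3/4
= 21/2 - 6 = 9/2

Expected net gain = $9/2 ≈ $4.50


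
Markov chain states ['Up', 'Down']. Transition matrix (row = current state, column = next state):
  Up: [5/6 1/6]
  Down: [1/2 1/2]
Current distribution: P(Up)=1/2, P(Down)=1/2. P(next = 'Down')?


P(next=Down) = Σᵢ P(now=i)×P(i→Down)
= 1/2×1/6 + 1/2×1/2
= 1/12 + 1/4 = 1/3

P = 1/3 ≈ 0.3333


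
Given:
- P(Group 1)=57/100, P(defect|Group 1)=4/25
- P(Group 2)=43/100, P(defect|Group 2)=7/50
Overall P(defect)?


P(B) = Σ P(B|Aᵢ)×P(Aᵢ)
  4/25×57/100 = 57/625
  7/50×43/100 = 301/5000
Sum = 757/5000

P(defect) = 757/5000 ≈ 15.14%


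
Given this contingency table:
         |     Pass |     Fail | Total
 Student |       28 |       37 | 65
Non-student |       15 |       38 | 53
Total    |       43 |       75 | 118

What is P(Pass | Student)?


P(Pass | Student) = 28/(28+37) = 28/65

P(Pass|Student) = 28/65 ≈ 43.08%


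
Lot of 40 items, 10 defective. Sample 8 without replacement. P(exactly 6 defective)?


Hypergeometric: C(10,6)×C(30,2)/C(40,8)
= 210×435/76904685 = 2030/1708993

P(X=6) = 2030/1708993 ≈ 0.12%


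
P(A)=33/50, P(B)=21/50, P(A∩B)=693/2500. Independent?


P(A)×P(B) = 693/2500
P(A∩B) = 693/2500
Equal ✓ → Independent

Yes, independent


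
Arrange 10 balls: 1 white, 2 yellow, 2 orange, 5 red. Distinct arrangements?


10!/(1!×2!×2!×5!) = 7560

7560


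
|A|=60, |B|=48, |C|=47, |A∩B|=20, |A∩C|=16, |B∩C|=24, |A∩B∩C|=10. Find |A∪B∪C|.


|A∪B∪C| = 60+48+47-20-16-24+10 = 105

|A∪B∪C| = 105


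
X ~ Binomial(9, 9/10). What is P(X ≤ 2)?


P(X ≤ 2) = Σ P(X=i) for i=0..2
P(X=0) = 1/1000000000
P(X=1) = 81/1000000000
P(X=2) = 729/250000000
Sum = 1499/500000000

P(X ≤ 2) = 1499/500000000 ≈ 0.00%


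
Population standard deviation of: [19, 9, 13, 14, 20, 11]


Mean = 86/6 = 43/3
  (19-43/3)²=196/9
  (9-43/3)²=256/9
  (13-43/3)²=16/9
  (14-43/3)²=1/9
  (20-43/3)²=289/9
  (11-43/3)²=100/9
Σ(x-μ)² = 286/3
σ² = (286/3)/6 = 143/9

σ = √(143/9) ≈ 3.9861


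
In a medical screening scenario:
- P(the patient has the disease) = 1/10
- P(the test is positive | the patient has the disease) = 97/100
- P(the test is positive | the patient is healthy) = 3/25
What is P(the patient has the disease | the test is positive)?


Using Bayes' theorem:
P(A|B) = P(B|A)·P(A) / P(B)

P(the test is positive) = 97/100 × 1/10 + 3/25 × 9/10
= 97/1000 + 27/250 = 41/200

P(the patient has the disease|the test is positive) = (97/1000) / (41/200) = 97/205

P(the patient has the disease|the test is positive) = 97/205 ≈ 47.32%


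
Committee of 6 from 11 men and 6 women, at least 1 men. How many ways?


Count by #men:
  1M,5W: C(11,1)×C(6,5)=66
  2M,4W: C(11,2)×C(6,4)=825
  3M,3W: C(11,3)×C(6,3)=3300
  4M,2W: C(11,4)×C(6,2)=4950
  5M,1W: C(11,5)×C(6,1)=2772
  6M,0W: C(11,6)×C(6,0)=462
Total = 12375

12375


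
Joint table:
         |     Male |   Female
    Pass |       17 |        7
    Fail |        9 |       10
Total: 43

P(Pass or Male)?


P(Pass∨Male) = P(Pass) + P(Male) - P(Pass∧Male)
= (24 + 26 - 17)/43 = 33/43

P = 33/43 ≈ 76.74%


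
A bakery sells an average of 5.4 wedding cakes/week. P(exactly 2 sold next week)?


Poisson(λ=5.4): P(X=2) = e^(-λ)×λ^k/k!
= e^(-5.4) × 5.4^2 / 2!
≈ 0.004516580943 × 29.16 / 2 ≈ 0.065852

P(X=2) ≈ 0.065852 ≈ 6.59%


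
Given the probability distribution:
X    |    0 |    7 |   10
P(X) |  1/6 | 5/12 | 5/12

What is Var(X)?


E[X] = 85/12
E[X²] = 745/12
Var(X) = E[X²] - (E[X])² = 745/12 - 7225/144 = 1715/144

Var(X) = 1715/144 ≈ 11.9097


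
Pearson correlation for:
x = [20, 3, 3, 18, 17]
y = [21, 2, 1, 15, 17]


n=5, Σx=61, Σy=56, Σxy=988, Σx²=1031, Σy²=960
r = (5×988 - 61×56)/√((5×1031 - 61²)(5×960 - 56²))
= 1524/√(1434×1664) = 1524/√2386176 ≈ 1524/1544.7252 ≈ 0.9866

r ≈ 0.9866


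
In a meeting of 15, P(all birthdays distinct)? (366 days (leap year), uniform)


P(all different) = Π(366-i)/366 for i=0..14
= (366/366)×(365/366)×...×(352/366)
= 0.747702

P ≈ 0.7477 ≈ 74.77%


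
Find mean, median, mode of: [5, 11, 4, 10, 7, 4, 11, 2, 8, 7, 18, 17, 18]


Sorted: [2, 4, 4, 5, 7, 7, 8, 10, 11, 11, 17, 18, 18]
Mean = 122/13
Median = 8
Freq: {5: 1, 11: 2, 4: 2, 10: 1, 7: 2, 2: 1, 8: 1, 18: 2, 17: 1}
Mode: [4, 7, 11, 18]

Mean=122/13, Median=8, Mode=[4, 7, 11, 18]


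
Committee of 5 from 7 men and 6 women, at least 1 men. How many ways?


Count by #men:
  1M,4W: C(7,1)×C(6,4)=105
  2M,3W: C(7,2)×C(6,3)=420
  3M,2W: C(7,3)×C(6,2)=525
  4M,1W: C(7,4)×C(6,1)=210
  5M,0W: C(7,5)×C(6,0)=21
Total = 1281

1281


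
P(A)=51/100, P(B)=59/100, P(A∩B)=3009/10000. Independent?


P(A)×P(B) = 3009/10000
P(A∩B) = 3009/10000
Equal ✓ → Independent

Yes, independent


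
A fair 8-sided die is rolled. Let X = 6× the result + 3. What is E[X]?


E[die] = (1+8)/2 = 9/2
E[X] = 6×9/2 + 3 = 30

E[X] = 30


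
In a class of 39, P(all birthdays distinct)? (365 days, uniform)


P(all different) = Π(365-i)/365 for i=0..38
= (365/365)×(364/365)×...×(327/365)
= 0.121780

P ≈ 0.1218 ≈ 12.18%


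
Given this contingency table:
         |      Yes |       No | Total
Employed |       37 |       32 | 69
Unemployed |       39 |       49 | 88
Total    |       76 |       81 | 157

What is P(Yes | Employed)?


P(Yes | Employed) = 37/(37+32) = 37/69

P(Yes|Employed) = 37/69 ≈ 53.62%


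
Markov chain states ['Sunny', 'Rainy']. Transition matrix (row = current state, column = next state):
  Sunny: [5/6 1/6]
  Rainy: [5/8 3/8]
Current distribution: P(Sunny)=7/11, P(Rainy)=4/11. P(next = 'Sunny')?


P(next=Sunny) = Σᵢ P(now=i)×P(i→Sunny)
= 7/11×5/6 + 4/11×5/8
= 35/66 + 5/22 = 25/33

P = 25/33 ≈ 0.7576


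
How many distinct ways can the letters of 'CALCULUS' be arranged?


Letters: 8, freq: {'C': 2, 'A': 1, 'L': 2, 'U': 2, 'S': 1}
8!/(2!×1!×2!×2!×1!) = 40320/8 = 5040

5040


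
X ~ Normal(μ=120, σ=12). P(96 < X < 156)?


z₁=(96-120)/12=-2.0, z₂=(156-120)/12=3.0
P = Φ(3.0) - Φ(-2.0) = 0.998650 - 0.022750 = 0.975900 ≈ 0.9759

P(96 < X < 156) ≈ 0.9759


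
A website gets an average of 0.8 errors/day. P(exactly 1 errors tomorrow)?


Poisson(λ=0.8): P(X=1) = e^(-λ)×λ^k/k!
= e^(-0.8) × 0.8^1 / 1!
≈ 0.4493289641 × 0.8 / 1 ≈ 0.359463

P(X=1) ≈ 0.359463 ≈ 35.95%


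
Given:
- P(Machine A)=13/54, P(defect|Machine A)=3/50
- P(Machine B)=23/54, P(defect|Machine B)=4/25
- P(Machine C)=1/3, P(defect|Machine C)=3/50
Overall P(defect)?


P(B) = Σ P(B|Aᵢ)×P(Aᵢ)
  3/50×13/54 = 13/900
  4/25×23/54 = 46/675
  3/50×1/3 = 1/50
Sum = 277/2700

P(defect) = 277/2700 ≈ 10.26%


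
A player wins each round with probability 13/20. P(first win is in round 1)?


Geometric: P(X=1) = (1-p)^(k-1)×p = (7/20)^0×13/20 = 13/20

P(X=1) = 13/20 ≈ 65.00%
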